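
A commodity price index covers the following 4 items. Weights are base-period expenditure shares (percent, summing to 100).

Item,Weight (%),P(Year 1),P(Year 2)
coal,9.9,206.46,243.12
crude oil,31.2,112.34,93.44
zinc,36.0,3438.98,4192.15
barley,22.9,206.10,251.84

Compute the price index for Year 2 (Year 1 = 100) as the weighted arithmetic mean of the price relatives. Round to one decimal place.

coal: 9.9 × (243.12/206.46) = 9.9 × 1.177565 = 11.6579
crude oil: 31.2 × (93.44/112.34) = 31.2 × 0.831761 = 25.9509
zinc: 36.0 × (4192.15/3438.98) = 36.0 × 1.219010 = 43.8843
barley: 22.9 × (251.84/206.10) = 22.9 × 1.221931 = 27.9822
Index = Σ wᵢ·(p₁ᵢ/p₀ᵢ) = 11.6579 + 25.9509 + 43.8843 + 27.9822 = 109.4754

109.5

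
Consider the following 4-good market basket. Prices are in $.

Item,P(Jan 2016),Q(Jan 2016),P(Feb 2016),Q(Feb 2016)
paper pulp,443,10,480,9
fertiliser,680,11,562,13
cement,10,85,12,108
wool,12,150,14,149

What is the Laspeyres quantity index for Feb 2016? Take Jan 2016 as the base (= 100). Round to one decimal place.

Laspeyres quantity index uses base-period prices as weights.
ΣP(Jan 2016)·Q(Feb 2016) = 443×9 + 680×13 + 10×108 + 12×149 = 3987 + 8840 + 1080 + 1788 = 15695
ΣP(Jan 2016)·Q(Jan 2016) = 443×10 + 680×11 + 10×85 + 12×150 = 4430 + 7480 + 850 + 1800 = 14560
Index = 15695 / 14560 × 100 = 107.7953

107.8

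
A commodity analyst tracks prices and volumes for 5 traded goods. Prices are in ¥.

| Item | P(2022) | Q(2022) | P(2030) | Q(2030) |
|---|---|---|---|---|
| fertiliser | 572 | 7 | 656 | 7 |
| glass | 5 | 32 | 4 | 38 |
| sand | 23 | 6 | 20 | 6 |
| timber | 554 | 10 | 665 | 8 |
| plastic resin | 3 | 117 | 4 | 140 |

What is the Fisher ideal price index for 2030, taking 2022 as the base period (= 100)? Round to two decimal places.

Laspeyres component (base-period weights):
ΣP(2030)Q(2022) = 656×7 + 4×32 + 20×6 + 665×10 + 4×117 = 4592 + 128 + 120 + 6650 + 468 = 11958
ΣP(2022)Q(2022) = 572×7 + 5×32 + 23×6 + 554×10 + 3×117 = 4004 + 160 + 138 + 5540 + 351 = 10193
L = 11958 / 10193 × 100 = 117.3158
Paasche component (current-period weights):
ΣP(2030)Q(2030) = 656×7 + 4×38 + 20×6 + 665×8 + 4×140 = 4592 + 152 + 120 + 5320 + 560 = 10744
ΣP(2022)Q(2030) = 572×7 + 5×38 + 23×6 + 554×8 + 3×140 = 4004 + 190 + 138 + 4432 + 420 = 9184
P = 10744 / 9184 × 100 = 116.9861
Fisher = √(L × P) = √(117.3158 × 116.9861) = 117.1508

117.15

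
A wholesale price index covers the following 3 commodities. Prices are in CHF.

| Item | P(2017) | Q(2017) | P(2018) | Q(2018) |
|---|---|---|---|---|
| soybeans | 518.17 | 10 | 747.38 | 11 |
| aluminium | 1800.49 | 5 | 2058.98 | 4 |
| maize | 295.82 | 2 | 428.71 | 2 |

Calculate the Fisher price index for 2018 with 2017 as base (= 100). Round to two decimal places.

Laspeyres component (base-period weights):
ΣP(2018)Q(2017) = 747.38×10 + 2058.98×5 + 428.71×2 = 7473.8 + 10294.9 + 857.42 = 18626.12
ΣP(2017)Q(2017) = 518.17×10 + 1800.49×5 + 295.82×2 = 5181.7 + 9002.45 + 591.64 = 14775.79
L = 18626.12 / 14775.79 × 100 = 126.0584
Paasche component (current-period weights):
ΣP(2018)Q(2018) = 747.38×11 + 2058.98×4 + 428.71×2 = 8221.18 + 8235.92 + 857.42 = 17314.52
ΣP(2017)Q(2018) = 518.17×11 + 1800.49×4 + 295.82×2 = 5699.87 + 7201.96 + 591.64 = 13493.47
P = 17314.52 / 13493.47 × 100 = 128.3178
Fisher = √(L × P) = √(126.0584 × 128.3178) = 127.1831

127.18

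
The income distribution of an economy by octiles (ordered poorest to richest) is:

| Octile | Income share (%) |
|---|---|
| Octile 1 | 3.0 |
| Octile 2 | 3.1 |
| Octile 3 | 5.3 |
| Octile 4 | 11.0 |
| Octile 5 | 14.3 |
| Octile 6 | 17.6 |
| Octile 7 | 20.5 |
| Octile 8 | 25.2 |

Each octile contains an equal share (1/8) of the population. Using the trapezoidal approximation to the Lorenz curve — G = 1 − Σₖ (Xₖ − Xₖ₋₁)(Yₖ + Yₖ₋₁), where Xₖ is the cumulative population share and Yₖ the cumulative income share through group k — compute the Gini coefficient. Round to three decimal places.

0.353

Cumulative income shares Yₖ: 0.0300, 0.0610, 0.1140, 0.2240, 0.3670, 0.5430, 0.7480, 1.0000
Σ (Xₖ−Xₖ₋₁)(Yₖ+Yₖ₋₁) = (1/8)(0.0300+0.0000) + (1/8)(0.0610+0.0300) + (1/8)(0.1140+0.0610) + (1/8)(0.2240+0.1140) + (1/8)(0.3670+0.2240) + (1/8)(0.5430+0.3670) + (1/8)(0.7480+0.5430) + (1/8)(1.0000+0.7480)
  = 0.0037 + 0.0114 + 0.0219 + 0.0422 + 0.0739 + 0.1138 + 0.1614 + 0.2185 = 0.6467
G = 1 − 0.6467 = 0.3533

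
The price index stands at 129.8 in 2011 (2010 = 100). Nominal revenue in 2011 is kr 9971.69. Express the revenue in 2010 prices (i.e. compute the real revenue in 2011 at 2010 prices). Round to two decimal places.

7682.35

Real = Nominal ÷ (Index/100) = 9971.69 ÷ (129.8/100)
     = 9971.69 ÷ 1.298 = 7682.3498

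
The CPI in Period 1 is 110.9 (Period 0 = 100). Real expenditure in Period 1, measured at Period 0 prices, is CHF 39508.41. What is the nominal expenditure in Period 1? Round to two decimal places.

Nominal = Real × (Index/100) = 39508.41 × (110.9/100)
        = 39508.41 × 1.109 = 43814.8267

43814.83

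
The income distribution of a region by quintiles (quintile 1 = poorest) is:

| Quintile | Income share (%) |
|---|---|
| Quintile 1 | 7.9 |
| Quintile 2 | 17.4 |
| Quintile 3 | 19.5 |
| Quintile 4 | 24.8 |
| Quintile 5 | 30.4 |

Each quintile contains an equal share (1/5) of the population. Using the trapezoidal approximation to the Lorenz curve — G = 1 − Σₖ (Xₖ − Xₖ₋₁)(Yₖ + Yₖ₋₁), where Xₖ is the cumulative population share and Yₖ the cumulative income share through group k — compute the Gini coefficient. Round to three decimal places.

Cumulative income shares Yₖ: 0.0790, 0.2530, 0.4480, 0.6960, 1.0000
Σ (Xₖ−Xₖ₋₁)(Yₖ+Yₖ₋₁) = (1/5)(0.0790+0.0000) + (1/5)(0.2530+0.0790) + (1/5)(0.4480+0.2530) + (1/5)(0.6960+0.4480) + (1/5)(1.0000+0.6960)
  = 0.0158 + 0.0664 + 0.1402 + 0.2288 + 0.3392 = 0.7904
G = 1 − 0.7904 = 0.2096

0.210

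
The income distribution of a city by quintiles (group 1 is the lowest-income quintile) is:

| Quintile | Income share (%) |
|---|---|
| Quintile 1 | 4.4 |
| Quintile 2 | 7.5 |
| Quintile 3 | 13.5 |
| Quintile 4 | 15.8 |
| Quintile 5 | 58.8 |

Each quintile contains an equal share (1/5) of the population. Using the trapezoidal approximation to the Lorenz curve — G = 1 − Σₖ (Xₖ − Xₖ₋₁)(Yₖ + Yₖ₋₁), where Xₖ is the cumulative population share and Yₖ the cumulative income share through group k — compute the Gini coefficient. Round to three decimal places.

0.468

Cumulative income shares Yₖ: 0.0440, 0.1190, 0.2540, 0.4120, 1.0000
Σ (Xₖ−Xₖ₋₁)(Yₖ+Yₖ₋₁) = (1/5)(0.0440+0.0000) + (1/5)(0.1190+0.0440) + (1/5)(0.2540+0.1190) + (1/5)(0.4120+0.2540) + (1/5)(1.0000+0.4120)
  = 0.0088 + 0.0326 + 0.0746 + 0.1332 + 0.2824 = 0.5316
G = 1 − 0.5316 = 0.4684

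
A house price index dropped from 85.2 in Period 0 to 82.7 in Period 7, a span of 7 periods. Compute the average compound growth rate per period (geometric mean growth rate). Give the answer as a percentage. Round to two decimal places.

-0.42%

Growth factor = (82.7/85.2)^(1/7) = (0.970657)^(1/7) = 0.995754
Growth rate = 0.995754 − 1 = -0.004246 = -0.4246%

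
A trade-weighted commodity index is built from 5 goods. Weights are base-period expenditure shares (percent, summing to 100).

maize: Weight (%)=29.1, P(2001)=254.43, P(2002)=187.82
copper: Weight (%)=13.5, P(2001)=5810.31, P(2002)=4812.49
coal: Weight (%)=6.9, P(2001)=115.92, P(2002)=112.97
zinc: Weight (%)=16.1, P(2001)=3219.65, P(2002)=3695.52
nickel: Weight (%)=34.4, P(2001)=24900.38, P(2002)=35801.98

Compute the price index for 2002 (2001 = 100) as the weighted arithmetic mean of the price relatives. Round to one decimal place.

107.3

maize: 29.1 × (187.82/254.43) = 29.1 × 0.738199 = 21.4816
copper: 13.5 × (4812.49/5810.31) = 13.5 × 0.828267 = 11.1816
coal: 6.9 × (112.97/115.92) = 6.9 × 0.974551 = 6.7244
zinc: 16.1 × (3695.52/3219.65) = 16.1 × 1.147802 = 18.4796
nickel: 34.4 × (35801.98/24900.38) = 34.4 × 1.437809 = 49.4606
Index = Σ wᵢ·(p₁ᵢ/p₀ᵢ) = 21.4816 + 11.1816 + 6.7244 + 18.4796 + 49.4606 = 107.3278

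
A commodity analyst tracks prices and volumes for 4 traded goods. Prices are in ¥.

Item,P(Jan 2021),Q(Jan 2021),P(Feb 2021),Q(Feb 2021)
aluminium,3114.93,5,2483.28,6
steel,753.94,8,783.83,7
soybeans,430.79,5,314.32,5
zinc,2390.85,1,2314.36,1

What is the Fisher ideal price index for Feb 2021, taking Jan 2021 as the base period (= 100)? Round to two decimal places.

Laspeyres component (base-period weights):
ΣP(Feb 2021)Q(Jan 2021) = 2483.28×5 + 783.83×8 + 314.32×5 + 2314.36×1 = 12416.4 + 6270.64 + 1571.6 + 2314.36 = 22573
ΣP(Jan 2021)Q(Jan 2021) = 3114.93×5 + 753.94×8 + 430.79×5 + 2390.85×1 = 15574.65 + 6031.52 + 2153.95 + 2390.85 = 26150.97
L = 22573 / 26150.97 × 100 = 86.3180
Paasche component (current-period weights):
ΣP(Feb 2021)Q(Feb 2021) = 2483.28×6 + 783.83×7 + 314.32×5 + 2314.36×1 = 14899.68 + 5486.81 + 1571.6 + 2314.36 = 24272.45
ΣP(Jan 2021)Q(Feb 2021) = 3114.93×6 + 753.94×7 + 430.79×5 + 2390.85×1 = 18689.58 + 5277.58 + 2153.95 + 2390.85 = 28511.96
P = 24272.45 / 28511.96 × 100 = 85.1308
Fisher = √(L × P) = √(86.3180 × 85.1308) = 85.7223

85.72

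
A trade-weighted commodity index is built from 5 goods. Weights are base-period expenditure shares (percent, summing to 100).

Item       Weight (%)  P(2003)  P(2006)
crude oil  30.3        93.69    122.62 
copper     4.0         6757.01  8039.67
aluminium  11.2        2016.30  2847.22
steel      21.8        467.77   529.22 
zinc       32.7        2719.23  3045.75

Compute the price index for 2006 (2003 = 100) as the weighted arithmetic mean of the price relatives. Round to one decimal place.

121.5

crude oil: 30.3 × (122.62/93.69) = 30.3 × 1.308784 = 39.6562
copper: 4.0 × (8039.67/6757.01) = 4.0 × 1.189827 = 4.7593
aluminium: 11.2 × (2847.22/2016.30) = 11.2 × 1.412101 = 15.8155
steel: 21.8 × (529.22/467.77) = 21.8 × 1.131368 = 24.6638
zinc: 32.7 × (3045.75/2719.23) = 32.7 × 1.120078 = 36.6266
Index = Σ wᵢ·(p₁ᵢ/p₀ᵢ) = 39.6562 + 4.7593 + 15.8155 + 24.6638 + 36.6266 = 121.5214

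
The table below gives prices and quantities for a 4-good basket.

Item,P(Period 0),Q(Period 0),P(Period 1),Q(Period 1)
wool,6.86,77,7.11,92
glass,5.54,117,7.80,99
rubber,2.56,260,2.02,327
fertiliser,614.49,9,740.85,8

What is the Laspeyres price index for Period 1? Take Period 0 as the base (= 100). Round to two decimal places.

Laspeyres price index uses base-period quantities as weights.
ΣP(Period 1)·Q(Period 0) = 7.11×77 + 7.80×117 + 2.02×260 + 740.85×9 = 547.47 + 912.6 + 525.2 + 6667.65 = 8652.92
ΣP(Period 0)·Q(Period 0) = 6.86×77 + 5.54×117 + 2.56×260 + 614.49×9 = 528.22 + 648.18 + 665.6 + 5530.41 = 7372.41
Index = 8652.92 / 7372.41 × 100 = 117.3689

117.37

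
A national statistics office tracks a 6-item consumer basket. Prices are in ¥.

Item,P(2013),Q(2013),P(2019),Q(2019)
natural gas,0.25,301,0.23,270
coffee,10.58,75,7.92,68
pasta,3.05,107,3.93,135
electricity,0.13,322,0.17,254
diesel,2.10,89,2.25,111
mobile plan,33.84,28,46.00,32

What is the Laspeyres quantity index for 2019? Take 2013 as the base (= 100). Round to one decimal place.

107.4

Laspeyres quantity index uses base-period prices as weights.
ΣP(2013)·Q(2019) = 0.25×270 + 10.58×68 + 3.05×135 + 0.13×254 + 2.10×111 + 33.84×32 = 67.5 + 719.44 + 411.75 + 33.02 + 233.1 + 1082.88 = 2547.69
ΣP(2013)·Q(2013) = 0.25×301 + 10.58×75 + 3.05×107 + 0.13×322 + 2.10×89 + 33.84×28 = 75.25 + 793.5 + 326.35 + 41.86 + 186.9 + 947.52 = 2371.38
Index = 2547.69 / 2371.38 × 100 = 107.4349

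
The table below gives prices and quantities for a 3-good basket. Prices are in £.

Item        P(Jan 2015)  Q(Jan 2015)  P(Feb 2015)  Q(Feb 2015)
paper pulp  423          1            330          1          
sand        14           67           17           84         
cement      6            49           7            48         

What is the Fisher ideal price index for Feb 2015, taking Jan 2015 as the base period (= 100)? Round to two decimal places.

110.23

Laspeyres component (base-period weights):
ΣP(Feb 2015)Q(Jan 2015) = 330×1 + 17×67 + 7×49 = 330 + 1139 + 343 = 1812
ΣP(Jan 2015)Q(Jan 2015) = 423×1 + 14×67 + 6×49 = 423 + 938 + 294 = 1655
L = 1812 / 1655 × 100 = 109.4864
Paasche component (current-period weights):
ΣP(Feb 2015)Q(Feb 2015) = 330×1 + 17×84 + 7×48 = 330 + 1428 + 336 = 2094
ΣP(Jan 2015)Q(Feb 2015) = 423×1 + 14×84 + 6×48 = 423 + 1176 + 288 = 1887
P = 2094 / 1887 × 100 = 110.9698
Fisher = √(L × P) = √(109.4864 × 110.9698) = 110.2256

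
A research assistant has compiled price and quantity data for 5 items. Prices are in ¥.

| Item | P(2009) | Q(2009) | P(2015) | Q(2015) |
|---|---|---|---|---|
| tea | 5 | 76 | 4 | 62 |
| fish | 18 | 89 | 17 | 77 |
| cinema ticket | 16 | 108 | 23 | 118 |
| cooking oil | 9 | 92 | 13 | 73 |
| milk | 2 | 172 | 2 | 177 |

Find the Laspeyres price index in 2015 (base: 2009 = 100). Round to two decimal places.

119.64

Laspeyres price index uses base-period quantities as weights.
ΣP(2015)·Q(2009) = 4×76 + 17×89 + 23×108 + 13×92 + 2×172 = 304 + 1513 + 2484 + 1196 + 344 = 5841
ΣP(2009)·Q(2009) = 5×76 + 18×89 + 16×108 + 9×92 + 2×172 = 380 + 1602 + 1728 + 828 + 344 = 4882
Index = 5841 / 4882 × 100 = 119.6436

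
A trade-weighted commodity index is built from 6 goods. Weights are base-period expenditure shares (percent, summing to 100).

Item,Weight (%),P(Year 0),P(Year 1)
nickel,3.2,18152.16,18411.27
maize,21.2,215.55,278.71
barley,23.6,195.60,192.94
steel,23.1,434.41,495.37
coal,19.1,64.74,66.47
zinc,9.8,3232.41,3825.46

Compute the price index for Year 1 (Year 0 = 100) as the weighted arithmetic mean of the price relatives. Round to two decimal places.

nickel: 3.2 × (18411.27/18152.16) = 3.2 × 1.014274 = 3.2457
maize: 21.2 × (278.71/215.55) = 21.2 × 1.293018 = 27.4120
barley: 23.6 × (192.94/195.60) = 23.6 × 0.986401 = 23.2791
steel: 23.1 × (495.37/434.41) = 23.1 × 1.140328 = 26.3416
coal: 19.1 × (66.47/64.74) = 19.1 × 1.026722 = 19.6104
zinc: 9.8 × (3825.46/3232.41) = 9.8 × 1.183470 = 11.5980
Index = Σ wᵢ·(p₁ᵢ/p₀ᵢ) = 3.2457 + 27.4120 + 23.2791 + 26.3416 + 19.6104 + 11.5980 = 111.4867

111.49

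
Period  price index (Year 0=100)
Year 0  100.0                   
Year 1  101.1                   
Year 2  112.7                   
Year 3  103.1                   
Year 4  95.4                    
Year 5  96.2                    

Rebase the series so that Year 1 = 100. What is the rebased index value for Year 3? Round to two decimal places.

101.98

Rebased(Year 3) = 103.1 / 101.1 × 100 = 101.9782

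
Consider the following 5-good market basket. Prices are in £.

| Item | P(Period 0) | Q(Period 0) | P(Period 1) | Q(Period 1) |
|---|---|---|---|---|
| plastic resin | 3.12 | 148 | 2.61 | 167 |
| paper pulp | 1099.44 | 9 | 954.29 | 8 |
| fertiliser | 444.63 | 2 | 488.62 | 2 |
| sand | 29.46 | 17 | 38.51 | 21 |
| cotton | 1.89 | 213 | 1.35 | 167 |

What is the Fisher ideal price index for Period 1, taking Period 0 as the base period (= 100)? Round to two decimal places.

Laspeyres component (base-period weights):
ΣP(Period 1)Q(Period 0) = 2.61×148 + 954.29×9 + 488.62×2 + 38.51×17 + 1.35×213 = 386.28 + 8588.61 + 977.24 + 654.67 + 287.55 = 10894.35
ΣP(Period 0)Q(Period 0) = 3.12×148 + 1099.44×9 + 444.63×2 + 29.46×17 + 1.89×213 = 461.76 + 9894.96 + 889.26 + 500.82 + 402.57 = 12149.37
L = 10894.35 / 12149.37 × 100 = 89.6701
Paasche component (current-period weights):
ΣP(Period 1)Q(Period 1) = 2.61×167 + 954.29×8 + 488.62×2 + 38.51×21 + 1.35×167 = 435.87 + 7634.32 + 977.24 + 808.71 + 225.45 = 10081.59
ΣP(Period 0)Q(Period 1) = 3.12×167 + 1099.44×8 + 444.63×2 + 29.46×21 + 1.89×167 = 521.04 + 8795.52 + 889.26 + 618.66 + 315.63 = 11140.11
P = 10081.59 / 11140.11 × 100 = 90.4981
Fisher = √(L × P) = √(89.6701 × 90.4981) = 90.0831

90.08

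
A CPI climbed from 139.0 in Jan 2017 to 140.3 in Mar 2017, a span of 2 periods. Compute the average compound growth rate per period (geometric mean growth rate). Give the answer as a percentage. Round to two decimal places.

0.47%

Growth factor = (140.3/139.0)^(1/2) = (1.009353)^(1/2) = 1.004665
Growth rate = 1.004665 − 1 = 0.004665 = 0.4665%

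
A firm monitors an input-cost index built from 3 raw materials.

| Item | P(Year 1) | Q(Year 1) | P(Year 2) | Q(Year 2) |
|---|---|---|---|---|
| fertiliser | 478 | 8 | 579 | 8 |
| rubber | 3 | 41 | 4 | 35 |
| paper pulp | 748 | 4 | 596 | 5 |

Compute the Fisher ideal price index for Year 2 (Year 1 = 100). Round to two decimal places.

Laspeyres component (base-period weights):
ΣP(Year 2)Q(Year 1) = 579×8 + 4×41 + 596×4 = 4632 + 164 + 2384 = 7180
ΣP(Year 1)Q(Year 1) = 478×8 + 3×41 + 748×4 = 3824 + 123 + 2992 = 6939
L = 7180 / 6939 × 100 = 103.4731
Paasche component (current-period weights):
ΣP(Year 2)Q(Year 2) = 579×8 + 4×35 + 596×5 = 4632 + 140 + 2980 = 7752
ΣP(Year 1)Q(Year 2) = 478×8 + 3×35 + 748×5 = 3824 + 105 + 3740 = 7669
P = 7752 / 7669 × 100 = 101.0823
Fisher = √(L × P) = √(103.4731 × 101.0823) = 102.2707

102.27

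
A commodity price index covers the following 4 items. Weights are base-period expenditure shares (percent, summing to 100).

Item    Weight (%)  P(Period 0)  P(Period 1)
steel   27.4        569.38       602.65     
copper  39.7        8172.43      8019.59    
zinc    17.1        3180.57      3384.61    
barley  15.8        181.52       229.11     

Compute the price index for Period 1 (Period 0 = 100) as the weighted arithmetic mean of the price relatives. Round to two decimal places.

106.10

steel: 27.4 × (602.65/569.38) = 27.4 × 1.058432 = 29.0010
copper: 39.7 × (8019.59/8172.43) = 39.7 × 0.981298 = 38.9575
zinc: 17.1 × (3384.61/3180.57) = 17.1 × 1.064152 = 18.1970
barley: 15.8 × (229.11/181.52) = 15.8 × 1.262175 = 19.9424
Index = Σ wᵢ·(p₁ᵢ/p₀ᵢ) = 29.0010 + 38.9575 + 18.1970 + 19.9424 = 106.0979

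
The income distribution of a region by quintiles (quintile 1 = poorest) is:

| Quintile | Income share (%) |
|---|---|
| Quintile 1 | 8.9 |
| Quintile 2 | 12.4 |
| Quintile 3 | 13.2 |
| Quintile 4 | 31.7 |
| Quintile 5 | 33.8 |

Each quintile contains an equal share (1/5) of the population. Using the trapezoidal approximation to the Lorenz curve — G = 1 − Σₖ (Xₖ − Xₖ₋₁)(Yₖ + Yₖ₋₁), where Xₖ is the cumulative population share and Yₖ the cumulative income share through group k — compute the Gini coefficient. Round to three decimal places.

Cumulative income shares Yₖ: 0.0890, 0.2130, 0.3450, 0.6620, 1.0000
Σ (Xₖ−Xₖ₋₁)(Yₖ+Yₖ₋₁) = (1/5)(0.0890+0.0000) + (1/5)(0.2130+0.0890) + (1/5)(0.3450+0.2130) + (1/5)(0.6620+0.3450) + (1/5)(1.0000+0.6620)
  = 0.0178 + 0.0604 + 0.1116 + 0.2014 + 0.3324 = 0.7236
G = 1 − 0.7236 = 0.2764

0.276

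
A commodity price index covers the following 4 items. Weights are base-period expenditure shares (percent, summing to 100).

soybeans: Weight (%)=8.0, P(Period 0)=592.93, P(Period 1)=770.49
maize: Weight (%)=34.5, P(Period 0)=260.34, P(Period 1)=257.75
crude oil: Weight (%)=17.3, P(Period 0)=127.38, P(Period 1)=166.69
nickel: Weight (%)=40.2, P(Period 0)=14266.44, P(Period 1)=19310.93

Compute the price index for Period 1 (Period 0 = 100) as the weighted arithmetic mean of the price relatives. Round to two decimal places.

soybeans: 8.0 × (770.49/592.93) = 8.0 × 1.299462 = 10.3957
maize: 34.5 × (257.75/260.34) = 34.5 × 0.990051 = 34.1568
crude oil: 17.3 × (166.69/127.38) = 17.3 × 1.308604 = 22.6389
nickel: 40.2 × (19310.93/14266.44) = 40.2 × 1.353591 = 54.4144
Index = Σ wᵢ·(p₁ᵢ/p₀ᵢ) = 10.3957 + 34.1568 + 22.6389 + 54.4144 = 121.6057

121.61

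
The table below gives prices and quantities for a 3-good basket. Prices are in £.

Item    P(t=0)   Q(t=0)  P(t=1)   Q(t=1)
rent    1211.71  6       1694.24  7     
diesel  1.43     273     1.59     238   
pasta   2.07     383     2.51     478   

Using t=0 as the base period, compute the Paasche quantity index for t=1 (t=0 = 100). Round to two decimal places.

Paasche quantity index uses current-period prices as weights.
ΣP(t=1)·Q(t=1) = 1694.24×7 + 1.59×238 + 2.51×478 = 11859.68 + 378.42 + 1199.78 = 13437.88
ΣP(t=1)·Q(t=0) = 1694.24×6 + 1.59×273 + 2.51×383 = 10165.44 + 434.07 + 961.33 = 11560.84
Index = 13437.88 / 11560.84 × 100 = 116.2362

116.24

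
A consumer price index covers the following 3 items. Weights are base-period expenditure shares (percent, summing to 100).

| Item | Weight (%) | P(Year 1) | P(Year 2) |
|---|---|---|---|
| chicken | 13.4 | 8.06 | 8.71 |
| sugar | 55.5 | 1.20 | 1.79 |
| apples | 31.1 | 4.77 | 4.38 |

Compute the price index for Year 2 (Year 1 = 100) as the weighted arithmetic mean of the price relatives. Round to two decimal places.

125.83

chicken: 13.4 × (8.71/8.06) = 13.4 × 1.080645 = 14.4806
sugar: 55.5 × (1.79/1.20) = 55.5 × 1.491667 = 82.7875
apples: 31.1 × (4.38/4.77) = 31.1 × 0.918239 = 28.5572
Index = Σ wᵢ·(p₁ᵢ/p₀ᵢ) = 14.4806 + 82.7875 + 28.5572 = 125.8254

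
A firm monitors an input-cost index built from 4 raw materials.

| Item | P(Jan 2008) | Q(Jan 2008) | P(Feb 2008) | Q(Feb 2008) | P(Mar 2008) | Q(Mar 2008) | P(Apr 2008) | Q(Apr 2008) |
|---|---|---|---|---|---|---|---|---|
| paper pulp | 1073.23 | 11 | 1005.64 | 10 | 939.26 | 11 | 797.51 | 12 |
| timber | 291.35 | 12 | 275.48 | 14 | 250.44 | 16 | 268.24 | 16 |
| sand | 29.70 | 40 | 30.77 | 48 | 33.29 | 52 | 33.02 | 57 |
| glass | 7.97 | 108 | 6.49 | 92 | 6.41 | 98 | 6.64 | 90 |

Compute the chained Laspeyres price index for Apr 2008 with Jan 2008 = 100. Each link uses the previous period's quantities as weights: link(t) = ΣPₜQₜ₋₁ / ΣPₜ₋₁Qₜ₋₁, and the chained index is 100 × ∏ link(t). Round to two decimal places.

Link Jan 2008→Feb 2008:
ΣP(Feb 2008)Q(Jan 2008) = 1005.64×11 + 275.48×12 + 30.77×40 + 6.49×108 = 11062.04 + 3305.76 + 1230.8 + 700.92 = 16299.52
ΣP(Jan 2008)Q(Jan 2008) = 1073.23×11 + 291.35×12 + 29.70×40 + 7.97×108 = 11805.53 + 3496.2 + 1188 + 860.76 = 17350.49
link = 16299.52/17350.49 = 0.939427
Link Feb 2008→Mar 2008:
ΣP(Mar 2008)Q(Feb 2008) = 939.26×10 + 250.44×14 + 33.29×48 + 6.41×92 = 9392.6 + 3506.16 + 1597.92 + 589.72 = 15086.4
ΣP(Feb 2008)Q(Feb 2008) = 1005.64×10 + 275.48×14 + 30.77×48 + 6.49×92 = 10056.4 + 3856.72 + 1476.96 + 597.08 = 15987.16
link = 15086.4/15987.16 = 0.943657
Link Mar 2008→Apr 2008:
ΣP(Apr 2008)Q(Mar 2008) = 797.51×11 + 268.24×16 + 33.02×52 + 6.64×98 = 8772.61 + 4291.84 + 1717.04 + 650.72 = 15432.21
ΣP(Mar 2008)Q(Mar 2008) = 939.26×11 + 250.44×16 + 33.29×52 + 6.41×98 = 10331.86 + 4007.04 + 1731.08 + 628.18 = 16698.16
link = 15432.21/16698.16 = 0.924186
Chained index = 100 × 0.939427 × 0.943657 × 0.924186 = 81.9289

81.93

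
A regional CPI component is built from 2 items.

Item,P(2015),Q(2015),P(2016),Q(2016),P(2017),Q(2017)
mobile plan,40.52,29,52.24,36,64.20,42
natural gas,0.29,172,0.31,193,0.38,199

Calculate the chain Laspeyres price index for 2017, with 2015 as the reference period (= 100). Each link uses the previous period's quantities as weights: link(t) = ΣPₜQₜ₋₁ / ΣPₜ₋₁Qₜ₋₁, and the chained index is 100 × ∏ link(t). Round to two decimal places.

Link 2015→2016:
ΣP(2016)Q(2015) = 52.24×29 + 0.31×172 = 1514.96 + 53.32 = 1568.28
ΣP(2015)Q(2015) = 40.52×29 + 0.29×172 = 1175.08 + 49.88 = 1224.96
link = 1568.28/1224.96 = 1.280270
Link 2016→2017:
ΣP(2017)Q(2016) = 64.20×36 + 0.38×193 = 2311.2 + 73.34 = 2384.54
ΣP(2016)Q(2016) = 52.24×36 + 0.31×193 = 1880.64 + 59.83 = 1940.47
link = 2384.54/1940.47 = 1.228847
Chained index = 100 × 1.280270 × 1.228847 = 157.3256

157.33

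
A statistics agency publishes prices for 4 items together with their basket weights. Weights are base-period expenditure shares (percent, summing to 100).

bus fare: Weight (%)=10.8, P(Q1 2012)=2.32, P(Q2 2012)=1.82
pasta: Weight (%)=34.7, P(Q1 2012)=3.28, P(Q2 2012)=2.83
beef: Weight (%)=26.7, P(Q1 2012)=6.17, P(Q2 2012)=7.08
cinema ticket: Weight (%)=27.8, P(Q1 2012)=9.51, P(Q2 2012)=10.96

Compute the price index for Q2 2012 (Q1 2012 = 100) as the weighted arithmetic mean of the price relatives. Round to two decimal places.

101.09

bus fare: 10.8 × (1.82/2.32) = 10.8 × 0.784483 = 8.4724
pasta: 34.7 × (2.83/3.28) = 34.7 × 0.862805 = 29.9393
beef: 26.7 × (7.08/6.17) = 26.7 × 1.147488 = 30.6379
cinema ticket: 27.8 × (10.96/9.51) = 27.8 × 1.152471 = 32.0387
Index = Σ wᵢ·(p₁ᵢ/p₀ᵢ) = 8.4724 + 29.9393 + 30.6379 + 32.0387 = 101.0884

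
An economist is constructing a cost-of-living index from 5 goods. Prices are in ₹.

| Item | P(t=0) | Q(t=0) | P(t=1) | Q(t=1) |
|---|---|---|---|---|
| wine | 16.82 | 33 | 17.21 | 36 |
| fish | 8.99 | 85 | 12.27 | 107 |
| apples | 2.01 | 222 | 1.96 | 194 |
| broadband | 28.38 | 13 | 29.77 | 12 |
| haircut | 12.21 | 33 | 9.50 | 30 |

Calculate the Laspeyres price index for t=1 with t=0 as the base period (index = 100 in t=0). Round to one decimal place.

Laspeyres price index uses base-period quantities as weights.
ΣP(t=1)·Q(t=0) = 17.21×33 + 12.27×85 + 1.96×222 + 29.77×13 + 9.50×33 = 567.93 + 1042.95 + 435.12 + 387.01 + 313.5 = 2746.51
ΣP(t=0)·Q(t=0) = 16.82×33 + 8.99×85 + 2.01×222 + 28.38×13 + 12.21×33 = 555.06 + 764.15 + 446.22 + 368.94 + 402.93 = 2537.3
Index = 2746.51 / 2537.3 × 100 = 108.2454

108.2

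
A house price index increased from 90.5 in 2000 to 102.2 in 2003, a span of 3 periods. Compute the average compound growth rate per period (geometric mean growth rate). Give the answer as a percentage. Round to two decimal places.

4.14%

Growth factor = (102.2/90.5)^(1/3) = (1.129282)^(1/3) = 1.041360
Growth rate = 1.041360 − 1 = 0.041360 = 4.1360%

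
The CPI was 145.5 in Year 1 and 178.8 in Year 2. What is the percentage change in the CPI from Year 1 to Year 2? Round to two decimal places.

22.89%

Change = (178.8 − 145.5) / 145.5 × 100
       = 33.3 / 145.5 × 100 = 22.8866%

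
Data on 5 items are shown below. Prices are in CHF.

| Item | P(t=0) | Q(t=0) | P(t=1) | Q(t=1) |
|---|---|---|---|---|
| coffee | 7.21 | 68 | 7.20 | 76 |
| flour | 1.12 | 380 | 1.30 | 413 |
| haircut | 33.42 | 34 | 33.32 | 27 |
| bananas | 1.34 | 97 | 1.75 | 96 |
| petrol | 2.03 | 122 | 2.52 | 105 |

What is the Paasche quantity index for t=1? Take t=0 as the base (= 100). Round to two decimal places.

93.16

Paasche quantity index uses current-period prices as weights.
ΣP(t=1)·Q(t=1) = 7.20×76 + 1.30×413 + 33.32×27 + 1.75×96 + 2.52×105 = 547.2 + 536.9 + 899.64 + 168 + 264.6 = 2416.34
ΣP(t=1)·Q(t=0) = 7.20×68 + 1.30×380 + 33.32×34 + 1.75×97 + 2.52×122 = 489.6 + 494 + 1132.88 + 169.75 + 307.44 = 2593.67
Index = 2416.34 / 2593.67 × 100 = 93.1630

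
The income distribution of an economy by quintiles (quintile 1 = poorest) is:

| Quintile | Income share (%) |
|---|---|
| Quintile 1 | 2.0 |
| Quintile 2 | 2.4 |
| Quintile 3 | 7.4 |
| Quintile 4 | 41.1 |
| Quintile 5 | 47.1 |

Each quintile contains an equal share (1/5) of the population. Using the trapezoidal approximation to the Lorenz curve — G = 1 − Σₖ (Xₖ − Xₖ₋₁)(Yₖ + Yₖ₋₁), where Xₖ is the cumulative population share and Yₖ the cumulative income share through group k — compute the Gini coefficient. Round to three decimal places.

0.516

Cumulative income shares Yₖ: 0.0200, 0.0440, 0.1180, 0.5290, 1.0000
Σ (Xₖ−Xₖ₋₁)(Yₖ+Yₖ₋₁) = (1/5)(0.0200+0.0000) + (1/5)(0.0440+0.0200) + (1/5)(0.1180+0.0440) + (1/5)(0.5290+0.1180) + (1/5)(1.0000+0.5290)
  = 0.0040 + 0.0128 + 0.0324 + 0.1294 + 0.3058 = 0.4844
G = 1 − 0.4844 = 0.5156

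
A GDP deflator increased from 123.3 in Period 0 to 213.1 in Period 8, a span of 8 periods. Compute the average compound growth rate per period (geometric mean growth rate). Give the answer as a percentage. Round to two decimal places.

7.08%

Growth factor = (213.1/123.3)^(1/8) = (1.728305)^(1/8) = 1.070786
Growth rate = 1.070786 − 1 = 0.070786 = 7.0786%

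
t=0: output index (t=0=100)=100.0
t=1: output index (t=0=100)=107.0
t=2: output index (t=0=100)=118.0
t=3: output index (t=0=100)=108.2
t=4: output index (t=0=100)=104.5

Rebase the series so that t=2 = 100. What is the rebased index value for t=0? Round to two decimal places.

84.75

Rebased(t=0) = 100.0 / 118.0 × 100 = 84.7458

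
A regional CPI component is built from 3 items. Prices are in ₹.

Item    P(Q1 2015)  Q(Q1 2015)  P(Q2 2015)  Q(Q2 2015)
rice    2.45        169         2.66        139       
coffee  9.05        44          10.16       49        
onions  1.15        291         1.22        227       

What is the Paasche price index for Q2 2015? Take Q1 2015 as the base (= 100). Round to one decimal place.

Paasche price index uses current-period quantities as weights.
ΣP(Q2 2015)·Q(Q2 2015) = 2.66×139 + 10.16×49 + 1.22×227 = 369.74 + 497.84 + 276.94 = 1144.52
ΣP(Q1 2015)·Q(Q2 2015) = 2.45×139 + 9.05×49 + 1.15×227 = 340.55 + 443.45 + 261.05 = 1045.05
Index = 1144.52 / 1045.05 × 100 = 109.5182

109.5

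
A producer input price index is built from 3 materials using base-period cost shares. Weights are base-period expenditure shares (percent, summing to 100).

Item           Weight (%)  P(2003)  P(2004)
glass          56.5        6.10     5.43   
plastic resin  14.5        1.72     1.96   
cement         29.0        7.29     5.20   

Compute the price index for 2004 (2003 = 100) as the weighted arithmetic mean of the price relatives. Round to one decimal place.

glass: 56.5 × (5.43/6.10) = 56.5 × 0.890164 = 50.2943
plastic resin: 14.5 × (1.96/1.72) = 14.5 × 1.139535 = 16.5233
cement: 29.0 × (5.20/7.29) = 29.0 × 0.713306 = 20.6859
Index = Σ wᵢ·(p₁ᵢ/p₀ᵢ) = 50.2943 + 16.5233 + 20.6859 = 87.5034

87.5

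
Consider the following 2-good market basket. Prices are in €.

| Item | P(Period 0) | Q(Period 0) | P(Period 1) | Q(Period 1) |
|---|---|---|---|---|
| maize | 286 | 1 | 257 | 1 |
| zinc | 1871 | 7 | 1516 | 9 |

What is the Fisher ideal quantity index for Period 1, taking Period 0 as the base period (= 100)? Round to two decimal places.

127.93

Laspeyres component (base-period weights):
ΣP(Period 0)Q(Period 1) = 286×1 + 1871×9 = 286 + 16839 = 17125
ΣP(Period 0)Q(Period 0) = 286×1 + 1871×7 = 286 + 13097 = 13383
L = 17125 / 13383 × 100 = 127.9608
Paasche component (current-period weights):
ΣP(Period 1)Q(Period 1) = 257×1 + 1516×9 = 257 + 13644 = 13901
ΣP(Period 1)Q(Period 0) = 257×1 + 1516×7 = 257 + 10612 = 10869
P = 13901 / 10869 × 100 = 127.8959
Fisher = √(L × P) = √(127.9608 × 127.8959) = 127.9283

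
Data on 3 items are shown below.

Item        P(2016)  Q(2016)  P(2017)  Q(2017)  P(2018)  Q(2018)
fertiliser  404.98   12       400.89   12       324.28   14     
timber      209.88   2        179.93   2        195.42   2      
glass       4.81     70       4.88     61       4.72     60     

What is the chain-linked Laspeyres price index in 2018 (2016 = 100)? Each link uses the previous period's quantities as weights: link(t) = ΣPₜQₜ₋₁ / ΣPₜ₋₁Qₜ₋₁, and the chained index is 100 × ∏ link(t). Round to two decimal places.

Link 2016→2017:
ΣP(2017)Q(2016) = 400.89×12 + 179.93×2 + 4.88×70 = 4810.68 + 359.86 + 341.6 = 5512.14
ΣP(2016)Q(2016) = 404.98×12 + 209.88×2 + 4.81×70 = 4859.76 + 419.76 + 336.7 = 5616.22
link = 5512.14/5616.22 = 0.981468
Link 2017→2018:
ΣP(2018)Q(2017) = 324.28×12 + 195.42×2 + 4.72×61 = 3891.36 + 390.84 + 287.92 = 4570.12
ΣP(2017)Q(2017) = 400.89×12 + 179.93×2 + 4.88×61 = 4810.68 + 359.86 + 297.68 = 5468.22
link = 4570.12/5468.22 = 0.835760
Chained index = 100 × 0.981468 × 0.835760 = 82.0272

82.03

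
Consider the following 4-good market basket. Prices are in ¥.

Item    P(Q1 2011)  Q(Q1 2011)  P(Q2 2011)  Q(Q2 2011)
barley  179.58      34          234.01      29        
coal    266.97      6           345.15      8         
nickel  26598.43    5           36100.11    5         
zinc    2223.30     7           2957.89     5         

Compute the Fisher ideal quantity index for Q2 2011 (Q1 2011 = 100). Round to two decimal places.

Laspeyres component (base-period weights):
ΣP(Q1 2011)Q(Q2 2011) = 179.58×29 + 266.97×8 + 26598.43×5 + 2223.30×5 = 5207.82 + 2135.76 + 132992.15 + 11116.5 = 151452.23
ΣP(Q1 2011)Q(Q1 2011) = 179.58×34 + 266.97×6 + 26598.43×5 + 2223.30×7 = 6105.72 + 1601.82 + 132992.15 + 15563.1 = 156262.79
L = 151452.23 / 156262.79 × 100 = 96.9215
Paasche component (current-period weights):
ΣP(Q2 2011)Q(Q2 2011) = 234.01×29 + 345.15×8 + 36100.11×5 + 2957.89×5 = 6786.29 + 2761.2 + 180500.55 + 14789.45 = 204837.49
ΣP(Q2 2011)Q(Q1 2011) = 234.01×34 + 345.15×6 + 36100.11×5 + 2957.89×7 = 7956.34 + 2070.9 + 180500.55 + 20705.23 = 211233.02
P = 204837.49 / 211233.02 × 100 = 96.9723
Fisher = √(L × P) = √(96.9215 × 96.9723) = 96.9469

96.95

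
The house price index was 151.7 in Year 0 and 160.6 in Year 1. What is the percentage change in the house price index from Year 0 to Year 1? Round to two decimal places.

Change = (160.6 − 151.7) / 151.7 × 100
       = 8.9 / 151.7 × 100 = 5.8668%

5.87%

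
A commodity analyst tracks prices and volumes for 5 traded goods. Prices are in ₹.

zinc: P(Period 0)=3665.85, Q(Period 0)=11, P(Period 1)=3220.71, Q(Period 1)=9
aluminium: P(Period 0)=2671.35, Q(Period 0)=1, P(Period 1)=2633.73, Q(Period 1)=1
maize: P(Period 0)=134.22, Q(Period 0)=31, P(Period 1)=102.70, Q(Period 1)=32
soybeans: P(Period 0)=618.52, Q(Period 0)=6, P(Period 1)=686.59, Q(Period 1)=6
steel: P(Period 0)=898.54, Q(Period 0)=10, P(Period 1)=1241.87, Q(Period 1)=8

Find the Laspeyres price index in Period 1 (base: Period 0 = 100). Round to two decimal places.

96.54

Laspeyres price index uses base-period quantities as weights.
ΣP(Period 1)·Q(Period 0) = 3220.71×11 + 2633.73×1 + 102.70×31 + 686.59×6 + 1241.87×10 = 35427.81 + 2633.73 + 3183.7 + 4119.54 + 12418.7 = 57783.48
ΣP(Period 0)·Q(Period 0) = 3665.85×11 + 2671.35×1 + 134.22×31 + 618.52×6 + 898.54×10 = 40324.35 + 2671.35 + 4160.82 + 3711.12 + 8985.4 = 59853.04
Index = 57783.48 / 59853.04 × 100 = 96.5423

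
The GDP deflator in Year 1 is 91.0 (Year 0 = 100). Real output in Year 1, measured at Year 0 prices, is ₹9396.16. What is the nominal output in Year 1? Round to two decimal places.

8550.51

Nominal = Real × (Index/100) = 9396.16 × (91.0/100)
        = 9396.16 × 0.910 = 8550.5056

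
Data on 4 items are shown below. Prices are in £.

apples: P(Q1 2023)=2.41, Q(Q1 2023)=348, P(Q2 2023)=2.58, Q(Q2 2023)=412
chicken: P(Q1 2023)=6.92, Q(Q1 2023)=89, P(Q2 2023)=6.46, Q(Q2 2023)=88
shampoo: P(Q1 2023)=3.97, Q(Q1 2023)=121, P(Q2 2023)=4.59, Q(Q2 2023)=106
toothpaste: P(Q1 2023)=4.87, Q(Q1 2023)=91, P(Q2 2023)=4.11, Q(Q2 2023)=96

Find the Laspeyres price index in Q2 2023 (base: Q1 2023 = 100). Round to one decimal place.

101.0

Laspeyres price index uses base-period quantities as weights.
ΣP(Q2 2023)·Q(Q1 2023) = 2.58×348 + 6.46×89 + 4.59×121 + 4.11×91 = 897.84 + 574.94 + 555.39 + 374.01 = 2402.18
ΣP(Q1 2023)·Q(Q1 2023) = 2.41×348 + 6.92×89 + 3.97×121 + 4.87×91 = 838.68 + 615.88 + 480.37 + 443.17 = 2378.1
Index = 2402.18 / 2378.1 × 100 = 101.0126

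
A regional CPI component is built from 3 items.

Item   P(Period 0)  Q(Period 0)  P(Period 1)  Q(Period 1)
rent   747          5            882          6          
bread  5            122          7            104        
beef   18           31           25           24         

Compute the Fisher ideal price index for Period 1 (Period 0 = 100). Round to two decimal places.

Laspeyres component (base-period weights):
ΣP(Period 1)Q(Period 0) = 882×5 + 7×122 + 25×31 = 4410 + 854 + 775 = 6039
ΣP(Period 0)Q(Period 0) = 747×5 + 5×122 + 18×31 = 3735 + 610 + 558 = 4903
L = 6039 / 4903 × 100 = 123.1695
Paasche component (current-period weights):
ΣP(Period 1)Q(Period 1) = 882×6 + 7×104 + 25×24 = 5292 + 728 + 600 = 6620
ΣP(Period 0)Q(Period 1) = 747×6 + 5×104 + 18×24 = 4482 + 520 + 432 = 5434
P = 6620 / 5434 × 100 = 121.8255
Fisher = √(L × P) = √(123.1695 × 121.8255) = 122.4957

122.50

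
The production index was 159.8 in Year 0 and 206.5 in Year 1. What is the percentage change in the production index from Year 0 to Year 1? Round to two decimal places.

Change = (206.5 − 159.8) / 159.8 × 100
       = 46.7 / 159.8 × 100 = 29.2240%

29.22%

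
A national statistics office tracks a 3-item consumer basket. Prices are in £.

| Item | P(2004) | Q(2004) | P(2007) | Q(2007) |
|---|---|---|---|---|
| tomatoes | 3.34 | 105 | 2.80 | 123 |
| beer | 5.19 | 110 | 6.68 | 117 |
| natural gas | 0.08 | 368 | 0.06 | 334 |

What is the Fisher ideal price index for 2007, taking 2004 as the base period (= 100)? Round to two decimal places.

110.09

Laspeyres component (base-period weights):
ΣP(2007)Q(2004) = 2.80×105 + 6.68×110 + 0.06×368 = 294 + 734.8 + 22.08 = 1050.88
ΣP(2004)Q(2004) = 3.34×105 + 5.19×110 + 0.08×368 = 350.7 + 570.9 + 29.44 = 951.04
L = 1050.88 / 951.04 × 100 = 110.4980
Paasche component (current-period weights):
ΣP(2007)Q(2007) = 2.80×123 + 6.68×117 + 0.06×334 = 344.4 + 781.56 + 20.04 = 1146
ΣP(2004)Q(2007) = 3.34×123 + 5.19×117 + 0.08×334 = 410.82 + 607.23 + 26.72 = 1044.77
P = 1146 / 1044.77 × 100 = 109.6892
Fisher = √(L × P) = √(110.4980 × 109.6892) = 110.0929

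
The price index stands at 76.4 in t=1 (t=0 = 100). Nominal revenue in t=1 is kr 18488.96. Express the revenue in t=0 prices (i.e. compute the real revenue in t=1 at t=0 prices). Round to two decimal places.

24200.21

Real = Nominal ÷ (Index/100) = 18488.96 ÷ (76.4/100)
     = 18488.96 ÷ 0.764 = 24200.2094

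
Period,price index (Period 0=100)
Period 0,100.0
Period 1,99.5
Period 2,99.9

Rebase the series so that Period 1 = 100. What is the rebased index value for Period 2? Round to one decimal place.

Rebased(Period 2) = 99.9 / 99.5 × 100 = 100.4020

100.4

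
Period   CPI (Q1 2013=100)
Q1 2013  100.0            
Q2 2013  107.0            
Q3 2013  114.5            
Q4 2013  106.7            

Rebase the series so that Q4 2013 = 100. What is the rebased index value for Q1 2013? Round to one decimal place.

93.7

Rebased(Q1 2013) = 100.0 / 106.7 × 100 = 93.7207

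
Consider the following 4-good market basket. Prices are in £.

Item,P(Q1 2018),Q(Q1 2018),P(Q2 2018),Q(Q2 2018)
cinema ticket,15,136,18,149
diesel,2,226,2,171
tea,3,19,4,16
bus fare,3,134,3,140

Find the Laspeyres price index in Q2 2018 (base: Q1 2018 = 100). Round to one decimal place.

Laspeyres price index uses base-period quantities as weights.
ΣP(Q2 2018)·Q(Q1 2018) = 18×136 + 2×226 + 4×19 + 3×134 = 2448 + 452 + 76 + 402 = 3378
ΣP(Q1 2018)·Q(Q1 2018) = 15×136 + 2×226 + 3×19 + 3×134 = 2040 + 452 + 57 + 402 = 2951
Index = 3378 / 2951 × 100 = 114.4697

114.5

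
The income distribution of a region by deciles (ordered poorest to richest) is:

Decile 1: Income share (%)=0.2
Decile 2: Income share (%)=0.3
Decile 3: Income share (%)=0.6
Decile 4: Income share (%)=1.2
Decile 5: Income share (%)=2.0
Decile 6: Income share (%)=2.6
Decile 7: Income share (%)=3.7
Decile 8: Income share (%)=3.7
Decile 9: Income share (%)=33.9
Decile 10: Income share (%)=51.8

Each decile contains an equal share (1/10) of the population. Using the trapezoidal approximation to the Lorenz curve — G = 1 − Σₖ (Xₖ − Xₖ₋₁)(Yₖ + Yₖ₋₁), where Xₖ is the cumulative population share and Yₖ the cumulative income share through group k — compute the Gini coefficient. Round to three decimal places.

0.723

Cumulative income shares Yₖ: 0.0020, 0.0050, 0.0110, 0.0230, 0.0430, 0.0690, 0.1060, 0.1430, 0.4820, 1.0000
Σ (Xₖ−Xₖ₋₁)(Yₖ+Yₖ₋₁) = (1/10)(0.0020+0.0000) + (1/10)(0.0050+0.0020) + (1/10)(0.0110+0.0050) + (1/10)(0.0230+0.0110) + (1/10)(0.0430+0.0230) + (1/10)(0.0690+0.0430) + (1/10)(0.1060+0.0690) + (1/10)(0.1430+0.1060) + (1/10)(0.4820+0.1430) + (1/10)(1.0000+0.4820)
  = 0.0002 + 0.0007 + 0.0016 + 0.0034 + 0.0066 + 0.0112 + 0.0175 + 0.0249 + 0.0625 + 0.1482 = 0.2768
G = 1 − 0.2768 = 0.7232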